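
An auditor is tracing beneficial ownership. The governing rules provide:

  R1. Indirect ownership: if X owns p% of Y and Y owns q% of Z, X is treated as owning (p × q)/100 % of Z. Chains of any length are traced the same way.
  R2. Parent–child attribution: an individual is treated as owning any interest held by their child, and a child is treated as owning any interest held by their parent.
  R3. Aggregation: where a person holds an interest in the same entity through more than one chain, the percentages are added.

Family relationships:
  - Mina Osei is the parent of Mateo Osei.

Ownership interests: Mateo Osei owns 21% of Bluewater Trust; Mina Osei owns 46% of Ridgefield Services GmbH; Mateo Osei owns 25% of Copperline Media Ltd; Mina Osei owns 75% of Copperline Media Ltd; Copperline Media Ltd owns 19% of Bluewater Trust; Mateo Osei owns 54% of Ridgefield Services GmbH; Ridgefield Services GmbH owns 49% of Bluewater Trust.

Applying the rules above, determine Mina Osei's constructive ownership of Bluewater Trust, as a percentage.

89%

By parent–child attribution (R2), Mina Osei is treated as also owning Mateo Osei's interest in Copperline Media Ltd, giving 75% + 25% = 100%.
By parent–child attribution (R2), Mina Osei is treated as also owning Mateo Osei's interest in Ridgefield Services GmbH, giving 46% + 54% = 100%.
By parent–child attribution (R2), Mina Osei is treated as owning Mateo Osei's 21% interest in Bluewater Trust.
Chain via Copperline Media Ltd (R1): 100% × 19% = 19% of Bluewater Trust.
Chain via Ridgefield Services GmbH (R1): 100% × 49% = 49% of Bluewater Trust.
Direct interest in Bluewater Trust: 21%.
Aggregating (R3): 19% + 49% + 21% = 89%.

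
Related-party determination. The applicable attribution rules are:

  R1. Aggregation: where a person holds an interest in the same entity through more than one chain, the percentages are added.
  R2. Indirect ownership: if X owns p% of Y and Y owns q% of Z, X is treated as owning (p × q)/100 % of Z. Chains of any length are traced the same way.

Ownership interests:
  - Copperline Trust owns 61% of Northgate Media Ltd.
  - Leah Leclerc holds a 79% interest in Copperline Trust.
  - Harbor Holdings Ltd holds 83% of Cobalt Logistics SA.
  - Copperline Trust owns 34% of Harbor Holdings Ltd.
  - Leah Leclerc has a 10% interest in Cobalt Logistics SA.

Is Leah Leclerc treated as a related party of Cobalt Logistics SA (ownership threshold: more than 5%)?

Yes

Chain via Copperline Trust → Harbor Holdings Ltd (R2): 79% × 34% × 83% = 22.2938% of Cobalt Logistics SA.
Direct interest in Cobalt Logistics SA: 10%.
Aggregating (R1): 22.2938% + 10% = 32.2938%.
32.2938% exceeds the 5% threshold, so Leah is a related party to Cobalt Logistics SA.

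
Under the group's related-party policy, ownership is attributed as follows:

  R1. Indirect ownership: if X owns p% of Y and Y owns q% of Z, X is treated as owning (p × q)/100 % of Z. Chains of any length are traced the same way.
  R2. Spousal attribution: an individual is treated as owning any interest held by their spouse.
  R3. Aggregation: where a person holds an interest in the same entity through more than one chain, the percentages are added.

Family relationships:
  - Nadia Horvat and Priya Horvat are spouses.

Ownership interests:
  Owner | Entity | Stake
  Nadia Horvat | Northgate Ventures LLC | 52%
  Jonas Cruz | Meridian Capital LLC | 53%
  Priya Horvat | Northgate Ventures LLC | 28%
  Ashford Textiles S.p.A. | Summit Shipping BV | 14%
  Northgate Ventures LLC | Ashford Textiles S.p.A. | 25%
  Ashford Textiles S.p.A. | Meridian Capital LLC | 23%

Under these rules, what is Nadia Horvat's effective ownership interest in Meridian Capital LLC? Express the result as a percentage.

By spousal attribution (R2), Nadia Horvat is treated as also owning Priya Horvat's interest in Northgate Ventures LLC, giving 52% + 28% = 80%.
Chain via Northgate Ventures LLC → Ashford Textiles S.p.A. (R1): 80% × 25% × 23% = 4.6% of Meridian Capital LLC.

4.6%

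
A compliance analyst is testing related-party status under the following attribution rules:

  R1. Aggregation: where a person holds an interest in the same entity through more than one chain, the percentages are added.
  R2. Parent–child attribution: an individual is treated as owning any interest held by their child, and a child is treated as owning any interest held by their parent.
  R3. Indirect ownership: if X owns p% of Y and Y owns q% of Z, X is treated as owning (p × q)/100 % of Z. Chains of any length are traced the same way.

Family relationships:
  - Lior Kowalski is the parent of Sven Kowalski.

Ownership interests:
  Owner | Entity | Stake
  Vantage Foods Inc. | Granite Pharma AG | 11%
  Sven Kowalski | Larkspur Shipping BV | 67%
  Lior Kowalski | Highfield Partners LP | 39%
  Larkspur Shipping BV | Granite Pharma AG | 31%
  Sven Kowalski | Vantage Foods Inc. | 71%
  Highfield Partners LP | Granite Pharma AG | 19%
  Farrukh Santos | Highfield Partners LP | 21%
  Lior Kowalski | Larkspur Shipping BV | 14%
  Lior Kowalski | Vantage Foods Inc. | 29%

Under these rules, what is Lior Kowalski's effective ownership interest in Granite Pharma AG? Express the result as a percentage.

By parent–child attribution (R2), Lior Kowalski is treated as also owning Sven Kowalski's interest in Vantage Foods Inc, giving 29% + 71% = 100%.
By parent–child attribution (R2), Lior Kowalski is treated as also owning Sven Kowalski's interest in Larkspur Shipping BV, giving 14% + 67% = 81%.
Chain via Vantage Foods Inc. (R3): 100% × 11% = 11% of Granite Pharma AG.
Chain via Highfield Partners LP (R3): 39% × 19% = 7.41% of Granite Pharma AG.
Chain via Larkspur Shipping BV (R3): 81% × 31% = 25.11% of Granite Pharma AG.
Aggregating (R1): 11% + 7.41% + 25.11% = 43.52%.

43.52%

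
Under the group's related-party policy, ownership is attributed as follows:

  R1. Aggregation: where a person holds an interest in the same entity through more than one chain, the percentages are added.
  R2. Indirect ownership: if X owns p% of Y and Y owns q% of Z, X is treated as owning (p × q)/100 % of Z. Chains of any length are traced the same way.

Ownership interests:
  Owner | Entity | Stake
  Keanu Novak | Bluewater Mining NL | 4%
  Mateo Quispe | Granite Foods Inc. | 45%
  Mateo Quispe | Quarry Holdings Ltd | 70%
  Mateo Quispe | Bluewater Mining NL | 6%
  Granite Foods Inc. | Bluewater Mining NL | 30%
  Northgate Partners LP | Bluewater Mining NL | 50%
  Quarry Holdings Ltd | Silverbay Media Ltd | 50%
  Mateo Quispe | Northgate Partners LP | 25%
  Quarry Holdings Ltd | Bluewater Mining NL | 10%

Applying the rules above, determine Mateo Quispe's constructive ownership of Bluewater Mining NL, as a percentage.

Chain via Northgate Partners LP (R2): 25% × 50% = 12.5% of Bluewater Mining NL.
Chain via Granite Foods Inc. (R2): 45% × 30% = 13.5% of Bluewater Mining NL.
Chain via Quarry Holdings Ltd (R2): 70% × 10% = 7% of Bluewater Mining NL.
Direct interest in Bluewater Mining NL: 6%.
Aggregating (R1): 12.5% + 13.5% + 7% + 6% = 39%.

39%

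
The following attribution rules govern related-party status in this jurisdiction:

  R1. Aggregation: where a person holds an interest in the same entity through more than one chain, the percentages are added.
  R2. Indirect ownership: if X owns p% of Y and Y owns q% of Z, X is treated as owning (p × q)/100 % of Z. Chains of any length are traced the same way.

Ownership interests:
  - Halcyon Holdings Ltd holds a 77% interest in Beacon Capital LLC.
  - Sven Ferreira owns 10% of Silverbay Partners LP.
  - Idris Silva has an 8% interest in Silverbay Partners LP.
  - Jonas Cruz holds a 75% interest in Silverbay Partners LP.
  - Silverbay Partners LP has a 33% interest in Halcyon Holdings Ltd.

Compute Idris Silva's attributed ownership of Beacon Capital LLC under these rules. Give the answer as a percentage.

2.0328%

Chain via Silverbay Partners LP → Halcyon Holdings Ltd (R2): 8% × 33% × 77% = 2.0328% of Beacon Capital LLC.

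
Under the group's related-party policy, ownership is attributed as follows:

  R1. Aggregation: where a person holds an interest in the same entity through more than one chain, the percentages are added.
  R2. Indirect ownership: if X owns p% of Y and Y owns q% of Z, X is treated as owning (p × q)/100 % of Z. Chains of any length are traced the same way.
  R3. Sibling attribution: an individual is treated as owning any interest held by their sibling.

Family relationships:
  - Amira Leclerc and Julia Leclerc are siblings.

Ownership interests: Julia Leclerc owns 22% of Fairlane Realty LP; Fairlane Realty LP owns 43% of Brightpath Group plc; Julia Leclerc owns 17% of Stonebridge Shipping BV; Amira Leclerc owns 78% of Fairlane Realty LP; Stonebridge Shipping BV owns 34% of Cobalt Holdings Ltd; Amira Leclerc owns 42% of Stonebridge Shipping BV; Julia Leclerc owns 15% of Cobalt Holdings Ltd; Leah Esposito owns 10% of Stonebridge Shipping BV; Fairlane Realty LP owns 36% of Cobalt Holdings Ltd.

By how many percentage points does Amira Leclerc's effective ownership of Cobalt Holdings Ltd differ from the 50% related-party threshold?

By sibling attribution (R3), Amira Leclerc is treated as also owning Julia Leclerc's interest in Stonebridge Shipping BV, giving 42% + 17% = 59%.
By sibling attribution (R3), Amira Leclerc is treated as also owning Julia Leclerc's interest in Fairlane Realty LP, giving 78% + 22% = 100%.
By sibling attribution (R3), Amira Leclerc is treated as owning Julia Leclerc's 15% interest in Cobalt Holdings Ltd.
Chain via Stonebridge Shipping BV (R2): 59% × 34% = 20.06% of Cobalt Holdings Ltd.
Chain via Fairlane Realty LP (R2): 100% × 36% = 36% of Cobalt Holdings Ltd.
Direct interest in Cobalt Holdings Ltd: 15%.
Aggregating (R1): 20.06% + 36% + 15% = 71.06%.
71.06% exceeds the 50% threshold by 21.06 percentage points.

21.06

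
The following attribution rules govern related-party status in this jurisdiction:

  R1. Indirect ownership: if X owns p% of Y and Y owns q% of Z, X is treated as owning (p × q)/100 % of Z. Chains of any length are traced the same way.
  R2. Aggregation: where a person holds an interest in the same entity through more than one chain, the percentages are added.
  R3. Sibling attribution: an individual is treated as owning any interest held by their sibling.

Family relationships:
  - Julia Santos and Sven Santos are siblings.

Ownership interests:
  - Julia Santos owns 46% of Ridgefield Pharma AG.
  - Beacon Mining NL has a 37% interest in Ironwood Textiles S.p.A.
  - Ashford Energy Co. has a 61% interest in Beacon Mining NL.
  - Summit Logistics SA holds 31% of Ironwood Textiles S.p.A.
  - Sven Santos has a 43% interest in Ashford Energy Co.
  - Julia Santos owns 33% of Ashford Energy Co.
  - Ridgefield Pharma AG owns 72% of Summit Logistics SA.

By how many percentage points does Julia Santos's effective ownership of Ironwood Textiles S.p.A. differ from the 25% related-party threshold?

2.4204

By sibling attribution (R3), Julia Santos is treated as also owning Sven Santos's interest in Ashford Energy Co, giving 33% + 43% = 76%.
Chain via Ridgefield Pharma AG → Summit Logistics SA (R1): 46% × 72% × 31% = 10.2672% of Ironwood Textiles S.p.A.
Chain via Ashford Energy Co. → Beacon Mining NL (R1): 76% × 61% × 37% = 17.1532% of Ironwood Textiles S.p.A.
Aggregating (R2): 10.2672% + 17.1532% = 27.4204%.
27.4204% exceeds the 25% threshold by 2.4204 percentage points.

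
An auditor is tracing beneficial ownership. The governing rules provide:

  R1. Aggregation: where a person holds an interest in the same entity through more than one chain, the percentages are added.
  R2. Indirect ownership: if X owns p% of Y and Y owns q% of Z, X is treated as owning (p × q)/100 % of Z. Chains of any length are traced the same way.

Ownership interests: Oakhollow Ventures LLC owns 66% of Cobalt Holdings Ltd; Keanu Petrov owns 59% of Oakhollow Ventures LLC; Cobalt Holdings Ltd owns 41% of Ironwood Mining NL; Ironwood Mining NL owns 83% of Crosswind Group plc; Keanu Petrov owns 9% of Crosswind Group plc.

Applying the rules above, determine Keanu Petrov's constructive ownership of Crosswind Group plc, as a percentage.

Chain via Oakhollow Ventures LLC → Cobalt Holdings Ltd → Ironwood Mining NL (R2): 59% × 66% × 41% × 83% = 13.251282% of Crosswind Group plc.
Direct interest in Crosswind Group plc: 9%.
Aggregating (R1): 13.251282% + 9% = 22.251282%.

22.251282%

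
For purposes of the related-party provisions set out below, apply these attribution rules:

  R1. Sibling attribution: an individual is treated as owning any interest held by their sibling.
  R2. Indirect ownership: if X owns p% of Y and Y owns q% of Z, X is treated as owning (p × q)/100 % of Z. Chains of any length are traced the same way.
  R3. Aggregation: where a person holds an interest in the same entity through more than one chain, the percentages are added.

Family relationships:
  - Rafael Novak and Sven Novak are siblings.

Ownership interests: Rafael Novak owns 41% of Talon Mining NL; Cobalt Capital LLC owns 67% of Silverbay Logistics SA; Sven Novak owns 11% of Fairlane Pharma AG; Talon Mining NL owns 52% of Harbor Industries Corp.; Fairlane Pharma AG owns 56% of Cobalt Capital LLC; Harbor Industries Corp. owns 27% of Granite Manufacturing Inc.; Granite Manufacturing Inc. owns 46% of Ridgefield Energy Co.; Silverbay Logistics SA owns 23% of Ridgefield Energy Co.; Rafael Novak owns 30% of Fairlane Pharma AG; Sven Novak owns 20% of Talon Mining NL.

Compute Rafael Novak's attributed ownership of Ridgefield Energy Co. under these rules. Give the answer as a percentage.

By sibling attribution (R1), Rafael Novak is treated as also owning Sven Novak's interest in Fairlane Pharma AG, giving 30% + 11% = 41%.
By sibling attribution (R1), Rafael Novak is treated as also owning Sven Novak's interest in Talon Mining NL, giving 41% + 20% = 61%.
Chain via Fairlane Pharma AG → Cobalt Capital LLC → Silverbay Logistics SA (R2): 41% × 56% × 67% × 23% = 3.538136% of Ridgefield Energy Co.
Chain via Talon Mining NL → Harbor Industries Corp. → Granite Manufacturing Inc. (R2): 61% × 52% × 27% × 46% = 3.939624% of Ridgefield Energy Co.
Aggregating (R3): 3.538136% + 3.939624% = 7.47776%.

7.47776%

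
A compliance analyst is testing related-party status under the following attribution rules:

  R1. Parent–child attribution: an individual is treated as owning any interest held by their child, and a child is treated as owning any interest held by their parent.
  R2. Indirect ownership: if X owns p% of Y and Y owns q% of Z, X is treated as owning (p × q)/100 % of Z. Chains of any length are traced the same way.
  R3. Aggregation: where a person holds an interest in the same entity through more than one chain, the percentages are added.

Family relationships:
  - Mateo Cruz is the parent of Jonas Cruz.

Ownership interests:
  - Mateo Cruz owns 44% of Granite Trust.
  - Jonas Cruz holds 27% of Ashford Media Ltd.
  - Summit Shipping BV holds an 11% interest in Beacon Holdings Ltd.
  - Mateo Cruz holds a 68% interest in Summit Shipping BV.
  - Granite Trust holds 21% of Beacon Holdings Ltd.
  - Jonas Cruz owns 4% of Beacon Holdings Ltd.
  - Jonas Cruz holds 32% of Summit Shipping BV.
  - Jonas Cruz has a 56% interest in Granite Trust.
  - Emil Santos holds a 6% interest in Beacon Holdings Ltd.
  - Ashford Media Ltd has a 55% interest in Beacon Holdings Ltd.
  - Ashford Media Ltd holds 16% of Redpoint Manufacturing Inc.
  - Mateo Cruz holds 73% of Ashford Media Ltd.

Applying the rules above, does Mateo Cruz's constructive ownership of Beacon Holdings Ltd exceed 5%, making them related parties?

Yes

By parent–child attribution (R1), Mateo Cruz is treated as also owning Jonas Cruz's interest in Granite Trust, giving 44% + 56% = 100%.
By parent–child attribution (R1), Mateo Cruz is treated as also owning Jonas Cruz's interest in Summit Shipping BV, giving 68% + 32% = 100%.
By parent–child attribution (R1), Mateo Cruz is treated as also owning Jonas Cruz's interest in Ashford Media Ltd, giving 73% + 27% = 100%.
By parent–child attribution (R1), Mateo Cruz is treated as owning Jonas Cruz's 4% interest in Beacon Holdings Ltd.
Chain via Granite Trust (R2): 100% × 21% = 21% of Beacon Holdings Ltd.
Chain via Summit Shipping BV (R2): 100% × 11% = 11% of Beacon Holdings Ltd.
Chain via Ashford Media Ltd (R2): 100% × 55% = 55% of Beacon Holdings Ltd.
Direct interest in Beacon Holdings Ltd: 4%.
Aggregating (R3): 21% + 11% + 55% + 4% = 91%.
91% exceeds the 5% threshold, so Mateo is a related party to Beacon Holdings Ltd.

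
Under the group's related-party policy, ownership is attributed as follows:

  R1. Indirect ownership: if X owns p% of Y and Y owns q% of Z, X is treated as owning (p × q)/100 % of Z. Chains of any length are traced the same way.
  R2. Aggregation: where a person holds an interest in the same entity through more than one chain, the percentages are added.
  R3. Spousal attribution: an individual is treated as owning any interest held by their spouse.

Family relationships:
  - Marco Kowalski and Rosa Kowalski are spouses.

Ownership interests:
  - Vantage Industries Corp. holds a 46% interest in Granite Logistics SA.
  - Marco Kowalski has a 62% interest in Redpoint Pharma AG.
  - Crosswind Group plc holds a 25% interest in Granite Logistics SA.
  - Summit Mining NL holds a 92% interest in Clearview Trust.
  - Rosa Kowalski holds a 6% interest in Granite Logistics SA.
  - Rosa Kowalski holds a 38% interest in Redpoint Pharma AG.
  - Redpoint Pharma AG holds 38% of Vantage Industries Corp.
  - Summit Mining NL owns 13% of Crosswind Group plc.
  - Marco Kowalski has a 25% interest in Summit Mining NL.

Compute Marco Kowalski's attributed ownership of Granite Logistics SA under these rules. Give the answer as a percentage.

24.2925%

By spousal attribution (R3), Marco Kowalski is treated as also owning Rosa Kowalski's interest in Redpoint Pharma AG, giving 62% + 38% = 100%.
By spousal attribution (R3), Marco Kowalski is treated as owning Rosa Kowalski's 6% interest in Granite Logistics SA.
Chain via Summit Mining NL → Crosswind Group plc (R1): 25% × 13% × 25% = 0.8125% of Granite Logistics SA.
Chain via Redpoint Pharma AG → Vantage Industries Corp. (R1): 100% × 38% × 46% = 17.48% of Granite Logistics SA.
Direct interest in Granite Logistics SA: 6%.
Aggregating (R2): 0.8125% + 17.48% + 6% = 24.2925%.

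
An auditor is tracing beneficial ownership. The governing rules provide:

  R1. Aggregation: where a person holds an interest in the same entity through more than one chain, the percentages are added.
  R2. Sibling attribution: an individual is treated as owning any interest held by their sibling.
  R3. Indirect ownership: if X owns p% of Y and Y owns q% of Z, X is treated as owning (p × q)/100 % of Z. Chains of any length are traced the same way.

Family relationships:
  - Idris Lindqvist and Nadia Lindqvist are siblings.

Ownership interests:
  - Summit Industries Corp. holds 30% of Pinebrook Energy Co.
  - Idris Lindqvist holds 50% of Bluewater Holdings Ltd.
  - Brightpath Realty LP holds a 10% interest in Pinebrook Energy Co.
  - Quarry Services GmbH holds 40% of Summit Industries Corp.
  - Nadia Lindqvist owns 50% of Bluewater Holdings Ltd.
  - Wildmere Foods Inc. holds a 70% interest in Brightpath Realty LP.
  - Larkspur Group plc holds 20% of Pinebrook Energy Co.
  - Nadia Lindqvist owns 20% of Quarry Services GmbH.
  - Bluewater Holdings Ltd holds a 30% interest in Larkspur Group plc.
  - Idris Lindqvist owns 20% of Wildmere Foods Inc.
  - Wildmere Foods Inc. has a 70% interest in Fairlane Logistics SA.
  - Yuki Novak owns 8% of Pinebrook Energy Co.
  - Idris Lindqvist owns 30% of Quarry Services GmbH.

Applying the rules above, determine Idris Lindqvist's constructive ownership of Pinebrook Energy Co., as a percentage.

13.4%

By sibling attribution (R2), Idris Lindqvist is treated as also owning Nadia Lindqvist's interest in Quarry Services GmbH, giving 30% + 20% = 50%.
By sibling attribution (R2), Idris Lindqvist is treated as also owning Nadia Lindqvist's interest in Bluewater Holdings Ltd, giving 50% + 50% = 100%.
Chain via Quarry Services GmbH → Summit Industries Corp. (R3): 50% × 40% × 30% = 6% of Pinebrook Energy Co.
Chain via Bluewater Holdings Ltd → Larkspur Group plc (R3): 100% × 30% × 20% = 6% of Pinebrook Energy Co.
Chain via Wildmere Foods Inc. → Brightpath Realty LP (R3): 20% × 70% × 10% = 1.4% of Pinebrook Energy Co.
Aggregating (R1): 6% + 6% + 1.4% = 13.4%.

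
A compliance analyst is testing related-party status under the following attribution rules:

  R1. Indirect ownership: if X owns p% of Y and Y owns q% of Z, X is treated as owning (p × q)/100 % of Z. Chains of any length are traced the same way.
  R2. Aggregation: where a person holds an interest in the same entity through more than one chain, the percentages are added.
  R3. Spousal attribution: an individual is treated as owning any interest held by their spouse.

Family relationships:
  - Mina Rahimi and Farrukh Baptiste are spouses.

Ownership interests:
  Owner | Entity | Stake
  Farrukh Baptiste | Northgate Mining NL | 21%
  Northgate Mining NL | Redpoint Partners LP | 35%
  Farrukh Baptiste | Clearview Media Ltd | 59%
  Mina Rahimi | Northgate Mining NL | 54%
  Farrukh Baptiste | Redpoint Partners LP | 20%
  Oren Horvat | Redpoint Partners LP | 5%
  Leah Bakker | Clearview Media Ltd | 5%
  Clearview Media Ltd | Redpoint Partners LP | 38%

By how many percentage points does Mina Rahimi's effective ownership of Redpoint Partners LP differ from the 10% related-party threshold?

58.67

By spousal attribution (R3), Mina Rahimi is treated as also owning Farrukh Baptiste's interest in Northgate Mining NL, giving 54% + 21% = 75%.
By spousal attribution (R3), Mina Rahimi is treated as owning Farrukh Baptiste's 59% interest in Clearview Media Ltd.
By spousal attribution (R3), Mina Rahimi is treated as owning Farrukh Baptiste's 20% interest in Redpoint Partners LP.
Chain via Northgate Mining NL (R1): 75% × 35% = 26.25% of Redpoint Partners LP.
Chain via Clearview Media Ltd (R1): 59% × 38% = 22.42% of Redpoint Partners LP.
Direct interest in Redpoint Partners LP: 20%.
Aggregating (R2): 26.25% + 22.42% + 20% = 68.67%.
68.67% exceeds the 10% threshold by 58.67 percentage points.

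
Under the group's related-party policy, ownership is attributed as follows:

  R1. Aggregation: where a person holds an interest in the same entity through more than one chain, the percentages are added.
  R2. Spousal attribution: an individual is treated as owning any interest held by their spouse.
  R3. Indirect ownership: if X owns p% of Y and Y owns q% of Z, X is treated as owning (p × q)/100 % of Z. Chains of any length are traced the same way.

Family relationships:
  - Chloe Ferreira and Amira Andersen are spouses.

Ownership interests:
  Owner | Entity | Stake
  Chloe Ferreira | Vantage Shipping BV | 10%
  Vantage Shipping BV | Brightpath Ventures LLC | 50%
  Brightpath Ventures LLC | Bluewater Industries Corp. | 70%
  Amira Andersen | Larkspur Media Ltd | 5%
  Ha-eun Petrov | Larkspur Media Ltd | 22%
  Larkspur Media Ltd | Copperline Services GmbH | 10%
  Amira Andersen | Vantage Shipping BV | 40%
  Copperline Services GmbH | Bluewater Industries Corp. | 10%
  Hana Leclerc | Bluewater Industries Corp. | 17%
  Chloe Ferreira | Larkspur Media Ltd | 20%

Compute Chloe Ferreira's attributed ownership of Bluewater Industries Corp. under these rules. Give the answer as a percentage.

17.75%

By spousal attribution (R2), Chloe Ferreira is treated as also owning Amira Andersen's interest in Vantage Shipping BV, giving 10% + 40% = 50%.
By spousal attribution (R2), Chloe Ferreira is treated as also owning Amira Andersen's interest in Larkspur Media Ltd, giving 20% + 5% = 25%.
Chain via Vantage Shipping BV → Brightpath Ventures LLC (R3): 50% × 50% × 70% = 17.5% of Bluewater Industries Corp.
Chain via Larkspur Media Ltd → Copperline Services GmbH (R3): 25% × 10% × 10% = 0.25% of Bluewater Industries Corp.
Aggregating (R1): 17.5% + 0.25% = 17.75%.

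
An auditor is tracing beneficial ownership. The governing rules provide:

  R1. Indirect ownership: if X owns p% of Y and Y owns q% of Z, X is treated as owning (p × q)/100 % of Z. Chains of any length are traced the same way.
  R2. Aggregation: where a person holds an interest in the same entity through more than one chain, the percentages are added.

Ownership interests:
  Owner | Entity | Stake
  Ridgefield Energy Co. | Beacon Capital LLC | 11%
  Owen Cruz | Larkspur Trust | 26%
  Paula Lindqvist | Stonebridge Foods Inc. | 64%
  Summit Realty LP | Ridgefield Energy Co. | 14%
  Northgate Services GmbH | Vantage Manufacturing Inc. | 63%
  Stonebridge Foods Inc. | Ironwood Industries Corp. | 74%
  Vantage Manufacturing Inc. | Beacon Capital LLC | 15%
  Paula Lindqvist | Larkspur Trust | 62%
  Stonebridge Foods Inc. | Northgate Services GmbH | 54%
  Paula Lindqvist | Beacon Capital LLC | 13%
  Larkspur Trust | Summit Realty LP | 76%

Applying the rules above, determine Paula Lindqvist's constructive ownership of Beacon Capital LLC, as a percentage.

16.991568%

Chain via Stonebridge Foods Inc. → Northgate Services GmbH → Vantage Manufacturing Inc. (R1): 64% × 54% × 63% × 15% = 3.26592% of Beacon Capital LLC.
Chain via Larkspur Trust → Summit Realty LP → Ridgefield Energy Co. (R1): 62% × 76% × 14% × 11% = 0.725648% of Beacon Capital LLC.
Direct interest in Beacon Capital LLC: 13%.
Aggregating (R2): 3.26592% + 0.725648% + 13% = 16.991568%.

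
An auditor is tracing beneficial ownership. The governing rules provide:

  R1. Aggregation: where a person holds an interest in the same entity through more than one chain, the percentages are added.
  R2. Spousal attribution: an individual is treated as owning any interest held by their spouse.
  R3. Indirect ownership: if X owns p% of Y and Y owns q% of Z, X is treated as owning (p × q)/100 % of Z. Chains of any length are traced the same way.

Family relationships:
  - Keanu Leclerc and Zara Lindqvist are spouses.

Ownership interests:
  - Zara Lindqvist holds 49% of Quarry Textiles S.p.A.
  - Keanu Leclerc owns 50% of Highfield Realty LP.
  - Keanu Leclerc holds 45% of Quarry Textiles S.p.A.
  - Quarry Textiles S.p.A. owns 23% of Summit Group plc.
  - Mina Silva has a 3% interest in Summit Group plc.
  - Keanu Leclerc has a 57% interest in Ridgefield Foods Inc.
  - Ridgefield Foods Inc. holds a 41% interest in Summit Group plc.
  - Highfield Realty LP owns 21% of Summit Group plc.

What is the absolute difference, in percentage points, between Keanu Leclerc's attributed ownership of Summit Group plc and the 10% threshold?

45.49

By spousal attribution (R2), Keanu Leclerc is treated as also owning Zara Lindqvist's interest in Quarry Textiles S.p.A, giving 45% + 49% = 94%.
Chain via Highfield Realty LP (R3): 50% × 21% = 10.5% of Summit Group plc.
Chain via Quarry Textiles S.p.A. (R3): 94% × 23% = 21.62% of Summit Group plc.
Chain via Ridgefield Foods Inc. (R3): 57% × 41% = 23.37% of Summit Group plc.
Aggregating (R1): 10.5% + 21.62% + 23.37% = 55.49%.
55.49% exceeds the 10% threshold by 45.49 percentage points.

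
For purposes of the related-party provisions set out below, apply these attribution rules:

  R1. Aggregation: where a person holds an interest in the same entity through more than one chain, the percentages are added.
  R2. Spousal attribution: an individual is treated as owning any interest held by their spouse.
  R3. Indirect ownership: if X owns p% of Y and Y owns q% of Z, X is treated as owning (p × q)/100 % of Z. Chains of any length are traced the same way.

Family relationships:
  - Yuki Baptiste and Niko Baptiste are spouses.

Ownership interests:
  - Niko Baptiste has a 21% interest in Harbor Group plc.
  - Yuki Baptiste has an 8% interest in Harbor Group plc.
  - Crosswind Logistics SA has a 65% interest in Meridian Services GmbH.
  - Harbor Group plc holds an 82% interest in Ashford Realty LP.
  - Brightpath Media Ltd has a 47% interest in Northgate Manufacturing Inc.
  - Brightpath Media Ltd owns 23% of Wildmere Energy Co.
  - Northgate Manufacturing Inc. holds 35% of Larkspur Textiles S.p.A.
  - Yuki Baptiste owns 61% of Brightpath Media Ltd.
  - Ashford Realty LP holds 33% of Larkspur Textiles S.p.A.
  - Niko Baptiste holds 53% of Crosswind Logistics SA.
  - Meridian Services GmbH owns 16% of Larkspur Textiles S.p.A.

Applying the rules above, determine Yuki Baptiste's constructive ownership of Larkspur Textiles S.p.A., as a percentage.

By spousal attribution (R2), Yuki Baptiste is treated as also owning Niko Baptiste's interest in Harbor Group plc, giving 8% + 21% = 29%.
By spousal attribution (R2), Yuki Baptiste is treated as owning Niko Baptiste's 53% interest in Crosswind Logistics SA.
Chain via Harbor Group plc → Ashford Realty LP (R3): 29% × 82% × 33% = 7.8474% of Larkspur Textiles S.p.A.
Chain via Brightpath Media Ltd → Northgate Manufacturing Inc. (R3): 61% × 47% × 35% = 10.0345% of Larkspur Textiles S.p.A.
Chain via Crosswind Logistics SA → Meridian Services GmbH (R3): 53% × 65% × 16% = 5.512% of Larkspur Textiles S.p.A.
Aggregating (R1): 7.8474% + 10.0345% + 5.512% = 23.3939%.

23.3939%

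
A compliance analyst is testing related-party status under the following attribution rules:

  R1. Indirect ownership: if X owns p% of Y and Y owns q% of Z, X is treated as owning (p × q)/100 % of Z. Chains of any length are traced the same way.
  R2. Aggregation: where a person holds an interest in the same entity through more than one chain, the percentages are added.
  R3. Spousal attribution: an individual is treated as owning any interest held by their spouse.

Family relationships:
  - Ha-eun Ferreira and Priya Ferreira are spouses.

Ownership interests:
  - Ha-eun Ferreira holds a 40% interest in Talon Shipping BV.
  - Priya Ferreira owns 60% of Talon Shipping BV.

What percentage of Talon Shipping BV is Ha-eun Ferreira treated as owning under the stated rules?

By spousal attribution (R3), Ha-eun Ferreira is treated as also owning Priya Ferreira's interest in Talon Shipping BV, giving 40% + 60% = 100%.
Direct interest in Talon Shipping BV: 100%.

100%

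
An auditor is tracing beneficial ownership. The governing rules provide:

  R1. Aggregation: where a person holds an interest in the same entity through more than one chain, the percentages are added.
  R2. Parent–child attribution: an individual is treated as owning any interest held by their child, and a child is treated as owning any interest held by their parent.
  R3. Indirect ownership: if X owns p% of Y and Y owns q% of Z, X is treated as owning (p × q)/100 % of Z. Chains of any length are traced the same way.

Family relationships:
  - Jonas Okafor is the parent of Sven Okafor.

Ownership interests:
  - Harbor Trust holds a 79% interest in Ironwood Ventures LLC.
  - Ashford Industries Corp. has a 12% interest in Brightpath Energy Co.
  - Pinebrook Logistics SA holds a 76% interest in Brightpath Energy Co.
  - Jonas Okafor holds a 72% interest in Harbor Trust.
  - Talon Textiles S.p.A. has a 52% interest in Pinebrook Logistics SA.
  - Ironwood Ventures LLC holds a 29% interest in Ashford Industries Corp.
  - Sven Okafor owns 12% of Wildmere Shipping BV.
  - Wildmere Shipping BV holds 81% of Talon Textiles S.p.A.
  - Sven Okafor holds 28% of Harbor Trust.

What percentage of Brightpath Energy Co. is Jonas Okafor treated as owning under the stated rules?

6.590544%

By parent–child attribution (R2), Jonas Okafor is treated as also owning Sven Okafor's interest in Harbor Trust, giving 72% + 28% = 100%.
By parent–child attribution (R2), Jonas Okafor is treated as owning Sven Okafor's 12% interest in Wildmere Shipping BV.
Chain via Harbor Trust → Ironwood Ventures LLC → Ashford Industries Corp. (R3): 100% × 79% × 29% × 12% = 2.7492% of Brightpath Energy Co.
Chain via Wildmere Shipping BV → Talon Textiles S.p.A. → Pinebrook Logistics SA (R3): 12% × 81% × 52% × 76% = 3.841344% of Brightpath Energy Co.
Aggregating (R1): 2.7492% + 3.841344% = 6.590544%.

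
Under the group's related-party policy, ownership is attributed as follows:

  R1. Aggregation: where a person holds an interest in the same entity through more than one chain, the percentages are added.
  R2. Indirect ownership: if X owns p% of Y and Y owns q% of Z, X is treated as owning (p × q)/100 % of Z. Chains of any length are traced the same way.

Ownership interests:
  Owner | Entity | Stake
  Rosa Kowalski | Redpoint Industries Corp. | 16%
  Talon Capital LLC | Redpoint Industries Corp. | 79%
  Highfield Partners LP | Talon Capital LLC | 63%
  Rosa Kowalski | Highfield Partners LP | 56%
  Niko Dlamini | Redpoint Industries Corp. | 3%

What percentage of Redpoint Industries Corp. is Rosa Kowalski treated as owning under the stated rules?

43.8712%

Chain via Highfield Partners LP → Talon Capital LLC (R2): 56% × 63% × 79% = 27.8712% of Redpoint Industries Corp.
Direct interest in Redpoint Industries Corp: 16%.
Aggregating (R1): 27.8712% + 16% = 43.8712%.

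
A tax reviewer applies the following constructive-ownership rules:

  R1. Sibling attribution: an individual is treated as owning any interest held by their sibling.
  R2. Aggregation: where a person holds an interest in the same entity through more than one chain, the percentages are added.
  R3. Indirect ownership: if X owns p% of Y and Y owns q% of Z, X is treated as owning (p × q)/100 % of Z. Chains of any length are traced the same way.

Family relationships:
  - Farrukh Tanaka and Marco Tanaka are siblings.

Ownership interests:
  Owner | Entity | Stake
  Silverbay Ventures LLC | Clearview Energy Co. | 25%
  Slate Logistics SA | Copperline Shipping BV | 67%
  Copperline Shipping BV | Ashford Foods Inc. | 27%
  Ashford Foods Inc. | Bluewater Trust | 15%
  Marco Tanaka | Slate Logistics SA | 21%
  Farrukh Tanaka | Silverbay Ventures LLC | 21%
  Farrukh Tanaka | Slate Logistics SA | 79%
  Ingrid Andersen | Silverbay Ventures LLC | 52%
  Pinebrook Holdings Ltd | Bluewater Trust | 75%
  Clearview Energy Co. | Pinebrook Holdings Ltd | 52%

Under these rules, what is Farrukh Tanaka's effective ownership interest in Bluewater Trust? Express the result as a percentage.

By sibling attribution (R1), Farrukh Tanaka is treated as also owning Marco Tanaka's interest in Slate Logistics SA, giving 79% + 21% = 100%.
Chain via Silverbay Ventures LLC → Clearview Energy Co. → Pinebrook Holdings Ltd (R3): 21% × 25% × 52% × 75% = 2.0475% of Bluewater Trust.
Chain via Slate Logistics SA → Copperline Shipping BV → Ashford Foods Inc. (R3): 100% × 67% × 27% × 15% = 2.7135% of Bluewater Trust.
Aggregating (R2): 2.0475% + 2.7135% = 4.761%.

4.761%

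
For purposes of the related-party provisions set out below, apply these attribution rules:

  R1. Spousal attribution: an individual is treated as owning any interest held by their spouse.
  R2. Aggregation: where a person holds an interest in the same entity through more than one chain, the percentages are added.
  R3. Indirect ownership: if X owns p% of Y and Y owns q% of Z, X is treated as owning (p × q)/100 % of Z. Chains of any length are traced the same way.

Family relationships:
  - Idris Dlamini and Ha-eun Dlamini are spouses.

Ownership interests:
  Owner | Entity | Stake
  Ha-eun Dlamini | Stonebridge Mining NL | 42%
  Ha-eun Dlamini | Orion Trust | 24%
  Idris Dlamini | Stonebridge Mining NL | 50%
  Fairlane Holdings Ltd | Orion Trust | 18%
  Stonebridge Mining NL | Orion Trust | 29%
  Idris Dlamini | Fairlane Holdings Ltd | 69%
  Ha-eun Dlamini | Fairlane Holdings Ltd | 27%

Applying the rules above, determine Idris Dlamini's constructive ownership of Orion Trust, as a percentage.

67.96%

By spousal attribution (R1), Idris Dlamini is treated as also owning Ha-eun Dlamini's interest in Stonebridge Mining NL, giving 50% + 42% = 92%.
By spousal attribution (R1), Idris Dlamini is treated as also owning Ha-eun Dlamini's interest in Fairlane Holdings Ltd, giving 69% + 27% = 96%.
By spousal attribution (R1), Idris Dlamini is treated as owning Ha-eun Dlamini's 24% interest in Orion Trust.
Chain via Stonebridge Mining NL (R3): 92% × 29% = 26.68% of Orion Trust.
Chain via Fairlane Holdings Ltd (R3): 96% × 18% = 17.28% of Orion Trust.
Direct interest in Orion Trust: 24%.
Aggregating (R2): 26.68% + 17.28% + 24% = 67.96%.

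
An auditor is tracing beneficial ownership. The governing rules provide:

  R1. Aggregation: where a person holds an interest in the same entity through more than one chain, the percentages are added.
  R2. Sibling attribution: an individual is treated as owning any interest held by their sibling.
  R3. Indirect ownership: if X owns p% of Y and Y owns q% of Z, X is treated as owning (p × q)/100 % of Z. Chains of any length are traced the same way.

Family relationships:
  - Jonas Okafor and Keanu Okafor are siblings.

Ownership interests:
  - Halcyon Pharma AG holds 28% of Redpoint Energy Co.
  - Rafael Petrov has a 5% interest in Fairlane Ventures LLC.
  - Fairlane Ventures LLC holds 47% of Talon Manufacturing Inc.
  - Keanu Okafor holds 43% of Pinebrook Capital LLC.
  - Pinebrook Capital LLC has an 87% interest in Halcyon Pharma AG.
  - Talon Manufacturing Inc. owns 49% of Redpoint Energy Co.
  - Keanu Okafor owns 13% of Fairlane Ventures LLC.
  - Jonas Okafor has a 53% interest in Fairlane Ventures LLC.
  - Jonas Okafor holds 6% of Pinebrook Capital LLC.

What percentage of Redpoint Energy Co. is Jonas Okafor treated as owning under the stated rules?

By sibling attribution (R2), Jonas Okafor is treated as also owning Keanu Okafor's interest in Fairlane Ventures LLC, giving 53% + 13% = 66%.
By sibling attribution (R2), Jonas Okafor is treated as also owning Keanu Okafor's interest in Pinebrook Capital LLC, giving 6% + 43% = 49%.
Chain via Fairlane Ventures LLC → Talon Manufacturing Inc. (R3): 66% × 47% × 49% = 15.1998% of Redpoint Energy Co.
Chain via Pinebrook Capital LLC → Halcyon Pharma AG (R3): 49% × 87% × 28% = 11.9364% of Redpoint Energy Co.
Aggregating (R1): 15.1998% + 11.9364% = 27.1362%.

27.1362%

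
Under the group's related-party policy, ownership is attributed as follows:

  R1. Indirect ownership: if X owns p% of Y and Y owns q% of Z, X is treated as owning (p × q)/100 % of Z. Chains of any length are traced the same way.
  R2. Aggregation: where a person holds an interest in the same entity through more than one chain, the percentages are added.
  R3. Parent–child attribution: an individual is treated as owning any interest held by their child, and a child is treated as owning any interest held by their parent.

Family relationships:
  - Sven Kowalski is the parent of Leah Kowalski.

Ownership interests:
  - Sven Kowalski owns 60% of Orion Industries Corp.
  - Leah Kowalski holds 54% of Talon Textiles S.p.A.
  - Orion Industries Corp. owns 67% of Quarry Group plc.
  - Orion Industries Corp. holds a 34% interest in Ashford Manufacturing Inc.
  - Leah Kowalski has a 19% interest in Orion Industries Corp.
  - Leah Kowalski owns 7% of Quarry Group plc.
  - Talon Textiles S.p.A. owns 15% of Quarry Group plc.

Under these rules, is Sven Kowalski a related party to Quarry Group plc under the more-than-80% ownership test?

By parent–child attribution (R3), Sven Kowalski is treated as also owning Leah Kowalski's interest in Orion Industries Corp, giving 60% + 19% = 79%.
By parent–child attribution (R3), Sven Kowalski is treated as owning Leah Kowalski's 54% interest in Talon Textiles S.p.A.
By parent–child attribution (R3), Sven Kowalski is treated as owning Leah Kowalski's 7% interest in Quarry Group plc.
Chain via Orion Industries Corp. (R1): 79% × 67% = 52.93% of Quarry Group plc.
Chain via Talon Textiles S.p.A. (R1): 54% × 15% = 8.1% of Quarry Group plc.
Direct interest in Quarry Group plc: 7%.
Aggregating (R2): 52.93% + 8.1% + 7% = 68.03%.
68.03% does not exceed the 80% threshold, so Sven is not a related party to Quarry Group plc.

No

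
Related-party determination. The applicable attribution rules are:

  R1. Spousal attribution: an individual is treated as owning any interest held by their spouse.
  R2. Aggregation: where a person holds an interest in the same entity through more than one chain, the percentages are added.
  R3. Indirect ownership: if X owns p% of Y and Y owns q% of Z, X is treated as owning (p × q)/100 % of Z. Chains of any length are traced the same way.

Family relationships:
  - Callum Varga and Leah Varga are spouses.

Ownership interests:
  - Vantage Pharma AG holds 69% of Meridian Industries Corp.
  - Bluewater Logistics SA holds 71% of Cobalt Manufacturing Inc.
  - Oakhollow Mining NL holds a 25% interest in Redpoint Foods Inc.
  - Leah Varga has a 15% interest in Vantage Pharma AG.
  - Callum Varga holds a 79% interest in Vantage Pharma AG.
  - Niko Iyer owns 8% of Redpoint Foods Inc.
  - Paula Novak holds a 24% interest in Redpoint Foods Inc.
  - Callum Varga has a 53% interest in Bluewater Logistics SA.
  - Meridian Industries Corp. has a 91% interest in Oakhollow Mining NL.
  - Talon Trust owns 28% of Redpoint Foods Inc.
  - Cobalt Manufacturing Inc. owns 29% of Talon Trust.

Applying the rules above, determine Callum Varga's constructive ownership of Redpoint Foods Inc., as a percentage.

17.811206%

By spousal attribution (R1), Callum Varga is treated as also owning Leah Varga's interest in Vantage Pharma AG, giving 79% + 15% = 94%.
Chain via Bluewater Logistics SA → Cobalt Manufacturing Inc. → Talon Trust (R3): 53% × 71% × 29% × 28% = 3.055556% of Redpoint Foods Inc.
Chain via Vantage Pharma AG → Meridian Industries Corp. → Oakhollow Mining NL (R3): 94% × 69% × 91% × 25% = 14.75565% of Redpoint Foods Inc.
Aggregating (R2): 3.055556% + 14.75565% = 17.811206%.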